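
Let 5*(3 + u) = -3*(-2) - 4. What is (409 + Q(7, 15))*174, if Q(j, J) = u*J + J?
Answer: 66990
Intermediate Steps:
u = -13/5 (u = -3 + (-3*(-2) - 4)/5 = -3 + (6 - 4)/5 = -3 + (1/5)*2 = -3 + 2/5 = -13/5 ≈ -2.6000)
Q(j, J) = -8*J/5 (Q(j, J) = -13*J/5 + J = -8*J/5)
(409 + Q(7, 15))*174 = (409 - 8/5*15)*174 = (409 - 24)*174 = 385*174 = 66990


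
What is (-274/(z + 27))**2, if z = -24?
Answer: 75076/9 ≈ 8341.8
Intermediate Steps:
(-274/(z + 27))**2 = (-274/(-24 + 27))**2 = (-274/3)**2 = 75076/9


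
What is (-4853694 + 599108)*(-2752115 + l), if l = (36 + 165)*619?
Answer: 11179758613856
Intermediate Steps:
l = 124419 (l = 201*619 = 124419)
(-4853694 + 599108)*(-2752115 + l) = (-4853694 + 599108)*(-2752115 + 124419) = -4254586*(-2627696) = 11179758613856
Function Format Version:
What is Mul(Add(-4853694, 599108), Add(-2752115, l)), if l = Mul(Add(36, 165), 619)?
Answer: 11179758613856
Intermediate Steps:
l = 124419 (l = Mul(201, 619) = 124419)
Mul(Add(-4853694, 599108), Add(-2752115, l)) = Mul(Add(-4853694, 599108), Add(-2752115, 124419)) = Mul(-4254586, -2627696) = 11179758613856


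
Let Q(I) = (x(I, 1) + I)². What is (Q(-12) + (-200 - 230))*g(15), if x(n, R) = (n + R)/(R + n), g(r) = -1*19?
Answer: 5871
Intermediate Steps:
g(r) = -19
x(n, R) = 1 (x(n, R) = (R + n)/(R + n) = 1)
Q(I) = (1 + I)²
(Q(-12) + (-200 - 230))*g(15) = ((1 - 12)² + (-200 - 230))*(-19) = ((-11)² - 430)*(-19) = (121 - 430)*(-19) = -309*(-19) = 5871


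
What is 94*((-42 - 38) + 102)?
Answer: 2068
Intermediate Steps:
94*((-42 - 38) + 102) = 94*(-80 + 102) = 94*22 = 2068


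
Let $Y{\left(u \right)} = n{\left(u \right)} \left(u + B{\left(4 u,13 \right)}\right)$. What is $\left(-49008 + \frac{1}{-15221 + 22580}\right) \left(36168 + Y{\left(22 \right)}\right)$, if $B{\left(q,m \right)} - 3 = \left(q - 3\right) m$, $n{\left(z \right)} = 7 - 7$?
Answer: $- \frac{395272258616}{223} \approx -1.7725 \cdot 10^{9}$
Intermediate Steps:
$n{\left(z \right)} = 0$
$B{\left(q,m \right)} = 3 + m \left(-3 + q\right)$ ($B{\left(q,m \right)} = 3 + \left(q - 3\right) m = 3 + \left(-3 + q\right) m = 3 + m \left(-3 + q\right)$)
$Y{\left(u \right)} = 0$ ($Y{\left(u \right)} = 0 \left(u + \left(3 - 39 + 13 \cdot 4 u\right)\right) = 0 \left(u + \left(3 - 39 + 52 u\right)\right) = 0 \left(u + \left(-36 + 52 u\right)\right) = 0 \left(-36 + 53 u\right) = 0$)
$\left(-49008 + \frac{1}{-15221 + 22580}\right) \left(36168 + Y{\left(22 \right)}\right) = \left(-49008 + \frac{1}{-15221 + 22580}\right) \left(36168 + 0\right) = \left(-49008 + \frac{1}{7359}\right) 36168 = \left(- \frac{360649871}{7359}\right) 36168 = - \frac{395272258616}{223}$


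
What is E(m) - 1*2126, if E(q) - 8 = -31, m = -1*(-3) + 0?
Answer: -2149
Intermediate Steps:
m = 3 (m = 3 + 0 = 3)
E(q) = -23 (E(q) = 8 - 31 = -23)
E(m) - 1*2126 = -23 - 1*2126 = -23 - 2126 = -2149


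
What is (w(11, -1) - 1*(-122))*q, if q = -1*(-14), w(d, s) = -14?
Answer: 1512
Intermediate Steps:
q = 14
(w(11, -1) - 1*(-122))*q = (-14 - 1*(-122))*14 = (-14 + 122)*14 = 108*14 = 1512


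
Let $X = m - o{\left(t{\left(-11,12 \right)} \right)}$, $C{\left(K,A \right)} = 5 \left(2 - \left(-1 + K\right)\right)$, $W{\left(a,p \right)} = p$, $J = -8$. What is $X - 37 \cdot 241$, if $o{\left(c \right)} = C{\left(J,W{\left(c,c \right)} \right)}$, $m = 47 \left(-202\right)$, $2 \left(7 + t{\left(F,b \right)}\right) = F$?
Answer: $-18466$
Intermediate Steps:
$t{\left(F,b \right)} = -7 + \frac{F}{2}$
$C{\left(K,A \right)} = 15 - 5 K$ ($C{\left(K,A \right)} = 5 \left(3 - K\right) = 15 - 5 K$)
$m = -9494$
$o{\left(c \right)} = 55$ ($o{\left(c \right)} = 15 - -40 = 15 + 40 = 55$)
$X = -9549$ ($X = -9494 - 55 = -9549$)
$X - 37 \cdot 241 = -9549 - 37 \cdot 241 = -9549 - 8917 = -18466$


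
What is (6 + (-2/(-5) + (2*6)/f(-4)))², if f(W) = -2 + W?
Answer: 484/25 ≈ 19.360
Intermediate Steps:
(6 + (-2/(-5) + (2*6)/f(-4)))² = (6 + (-2/(-5) + (2*6)/(-2 - 4)))² = (6 + (-2*(-⅕) + 12/(-6)))² = (6 + (⅖ + 12*(-⅙)))² = (6 + (⅖ - 2))² = (6 - 8/5)² = (22/5)² = 484/25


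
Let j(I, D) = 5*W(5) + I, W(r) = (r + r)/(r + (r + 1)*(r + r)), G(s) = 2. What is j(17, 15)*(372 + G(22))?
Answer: 86394/13 ≈ 6645.7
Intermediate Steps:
W(r) = 2*r/(r + 2*r*(1 + r)) (W(r) = (2*r)/(r + (1 + r)*(2*r)) = (2*r)/(r + 2*r*(1 + r)) = 2*r/(r + 2*r*(1 + r)))
j(I, D) = 10/13 + I (j(I, D) = 5*(2/(3 + 2*5)) + I = 5*(2/(3 + 10)) + I = 5*(2/13) + I = 10/13 + I)
j(17, 15)*(372 + G(22)) = (10/13 + 17)*(372 + 2) = (231/13)*374 = 86394/13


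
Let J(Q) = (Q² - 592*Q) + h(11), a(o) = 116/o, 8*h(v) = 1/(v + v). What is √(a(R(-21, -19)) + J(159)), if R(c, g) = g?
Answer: I*√48121155885/836 ≈ 262.4*I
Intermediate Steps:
h(v) = 1/(16*v) (h(v) = 1/(8*(v + v)) = 1/(8*((2*v))) = (1/(2*v))/8 = 1/(16*v))
J(Q) = 1/176 + Q² - 592*Q (J(Q) = (Q² - 592*Q) + (1/16)/11 = (Q² - 592*Q) + (1/16)*(1/11) = (Q² - 592*Q) + 1/176 = 1/176 + Q² - 592*Q)
√(a(R(-21, -19)) + J(159)) = √(116/(-19) + (1/176 + 159² - 592*159)) = √(116*(-1/19) + (1/176 + 25281 - 94128)) = √(-116/19 - 12117071/176) = √(-230244765/3344) = I*√48121155885/836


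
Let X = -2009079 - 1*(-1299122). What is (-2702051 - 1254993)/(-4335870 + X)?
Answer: 3957044/5045827 ≈ 0.78422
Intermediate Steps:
X = -709957 (X = -2009079 + 1299122 = -709957)
(-2702051 - 1254993)/(-4335870 + X) = (-2702051 - 1254993)/(-4335870 - 709957) = -3957044/(-5045827) = -3957044*(-1/5045827) = 3957044/5045827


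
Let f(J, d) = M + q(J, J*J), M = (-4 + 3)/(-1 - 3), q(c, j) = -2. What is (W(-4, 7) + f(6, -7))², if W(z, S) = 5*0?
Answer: 49/16 ≈ 3.0625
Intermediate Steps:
M = ¼ (M = -1/(-4) = -1*(-¼) = ¼ ≈ 0.25000)
f(J, d) = -7/4 (f(J, d) = ¼ - 2 = -7/4)
W(z, S) = 0
(W(-4, 7) + f(6, -7))² = (0 - 7/4)² = (-7/4)² = 49/16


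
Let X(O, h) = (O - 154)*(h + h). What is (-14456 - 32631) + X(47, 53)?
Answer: -58429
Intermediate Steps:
X(O, h) = 2*h*(-154 + O) (X(O, h) = (-154 + O)*(2*h) = 2*h*(-154 + O))
(-14456 - 32631) + X(47, 53) = (-14456 - 32631) + 2*53*(-154 + 47) = -47087 + 2*53*(-107) = -47087 - 11342 = -58429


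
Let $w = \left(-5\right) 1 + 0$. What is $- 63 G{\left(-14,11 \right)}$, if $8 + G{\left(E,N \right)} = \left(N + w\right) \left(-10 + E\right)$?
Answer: $9576$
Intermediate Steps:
$w = -5$ ($w = -5 + 0 = -5$)
$G{\left(E,N \right)} = -8 + \left(-10 + E\right) \left(-5 + N\right)$ ($G{\left(E,N \right)} = -8 + \left(N - 5\right) \left(-10 + E\right) = -8 + \left(-5 + N\right) \left(-10 + E\right) = -8 + \left(-10 + E\right) \left(-5 + N\right)$)
$- 63 G{\left(-14,11 \right)} = - 63 \left(42 - 110 - -70 - 154\right) = - 63 \left(42 - 110 + 70 - 154\right) = \left(-63\right) \left(-152\right) = 9576$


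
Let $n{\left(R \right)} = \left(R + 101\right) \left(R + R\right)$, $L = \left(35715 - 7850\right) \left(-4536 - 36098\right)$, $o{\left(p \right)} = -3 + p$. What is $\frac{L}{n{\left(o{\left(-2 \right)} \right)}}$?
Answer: $\frac{113226641}{96} \approx 1.1794 \cdot 10^{6}$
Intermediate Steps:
$L = -1132266410$ ($L = 27865 \left(-40634\right) = -1132266410$)
$n{\left(R \right)} = 2 R \left(101 + R\right)$ ($n{\left(R \right)} = \left(101 + R\right) 2 R = 2 R \left(101 + R\right)$)
$\frac{L}{n{\left(o{\left(-2 \right)} \right)}} = - \frac{1132266410}{2 \left(-3 - 2\right) \left(101 - 5\right)} = - \frac{1132266410}{2 \left(-5\right) \left(101 - 5\right)} = - \frac{1132266410}{2 \left(-5\right) 96} = - \frac{1132266410}{-960} = \left(-1132266410\right) \left(- \frac{1}{960}\right) = \frac{113226641}{96}$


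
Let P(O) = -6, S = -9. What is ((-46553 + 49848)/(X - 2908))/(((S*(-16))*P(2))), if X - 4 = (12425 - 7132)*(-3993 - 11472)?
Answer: 3295/70726304736 ≈ 4.6588e-8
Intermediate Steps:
X = -81856241 (X = 4 + (12425 - 7132)*(-3993 - 11472) = 4 + 5293*(-15465) = 4 - 81856245 = -81856241)
((-46553 + 49848)/(X - 2908))/(((S*(-16))*P(2))) = ((-46553 + 49848)/(-81856241 - 2908))/((-9*(-16)*(-6))) = (3295/(-81859149))/((144*(-6))) = (3295*(-1/81859149))/(-864) = -3295/81859149*(-1/864) = 3295/70726304736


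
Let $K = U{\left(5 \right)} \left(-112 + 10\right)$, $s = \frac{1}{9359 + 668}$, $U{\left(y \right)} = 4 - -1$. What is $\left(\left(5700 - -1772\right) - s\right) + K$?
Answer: $\frac{69807973}{10027} \approx 6962.0$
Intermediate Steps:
$U{\left(y \right)} = 5$ ($U{\left(y \right)} = 4 + 1 = 5$)
$s = \frac{1}{10027} \approx 9.9731 \cdot 10^{-5}$
$K = -510$ ($K = 5 \left(-112 + 10\right) = 5 \left(-102\right) = -510$)
$\left(\left(5700 - -1772\right) - s\right) + K = \left(\left(5700 - -1772\right) - \frac{1}{10027}\right) - 510 = \left(\left(5700 + 1772\right) - \frac{1}{10027}\right) - 510 = \left(7472 - \frac{1}{10027}\right) - 510 = \frac{74921743}{10027} - 510 = \frac{69807973}{10027}$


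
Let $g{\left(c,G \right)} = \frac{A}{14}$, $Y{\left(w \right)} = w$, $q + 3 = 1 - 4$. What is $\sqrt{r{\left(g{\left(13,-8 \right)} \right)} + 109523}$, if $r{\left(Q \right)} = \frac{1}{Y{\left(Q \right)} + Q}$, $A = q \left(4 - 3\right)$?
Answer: $\frac{\sqrt{3942786}}{6} \approx 330.94$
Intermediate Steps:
$q = -6$ ($q = -3 + \left(1 - 4\right) = -3 - 3 = -6$)
$A = -6$ ($A = - 6 \left(4 - 3\right) = \left(-6\right) 1 = -6$)
$g{\left(c,G \right)} = - \frac{3}{7}$ ($g{\left(c,G \right)} = - \frac{6}{14} = \left(-6\right) \frac{1}{14} = - \frac{3}{7}$)
$r{\left(Q \right)} = \frac{1}{2 Q}$ ($r{\left(Q \right)} = \frac{1}{Q + Q} = \frac{1}{2 Q}$)
$\sqrt{r{\left(g{\left(13,-8 \right)} \right)} + 109523} = \sqrt{\frac{1}{2 \left(- \frac{3}{7}\right)} + 109523} = \sqrt{\frac{1}{2} \left(- \frac{7}{3}\right) + 109523} = \sqrt{- \frac{7}{6} + 109523} = \sqrt{\frac{657131}{6}} = \frac{\sqrt{3942786}}{6}$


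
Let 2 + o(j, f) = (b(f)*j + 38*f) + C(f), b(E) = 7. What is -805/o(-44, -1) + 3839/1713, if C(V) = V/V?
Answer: 2711098/594411 ≈ 4.5610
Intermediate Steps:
C(V) = 1
o(j, f) = -1 + 7*j + 38*f (o(j, f) = -2 + ((7*j + 38*f) + 1) = -2 + (1 + 7*j + 38*f) = -1 + 7*j + 38*f)
-805/o(-44, -1) + 3839/1713 = -805/(-1 + 7*(-44) + 38*(-1)) + 3839/1713 = -805/(-1 - 308 - 38) + 3839*(1/1713) = -805/(-347) + 3839/1713 = -805*(-1/347) + 3839/1713 = 805/347 + 3839/1713 = 2711098/594411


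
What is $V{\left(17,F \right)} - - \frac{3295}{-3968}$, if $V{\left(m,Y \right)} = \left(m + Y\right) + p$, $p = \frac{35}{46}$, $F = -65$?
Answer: $- \frac{4387017}{91264} \approx -48.07$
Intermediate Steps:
$p = \frac{35}{46}$ ($p = 35 \cdot \frac{1}{46} = \frac{35}{46} \approx 0.76087$)
$V{\left(m,Y \right)} = \frac{35}{46} + Y + m$ ($V{\left(m,Y \right)} = \left(m + Y\right) + \frac{35}{46} = \left(Y + m\right) + \frac{35}{46} = \frac{35}{46} + Y + m$)
$V{\left(17,F \right)} - - \frac{3295}{-3968} = \left(\frac{35}{46} - 65 + 17\right) - - \frac{3295}{-3968} = - \frac{2173}{46} - \left(-3295\right) \left(- \frac{1}{3968}\right) = - \frac{2173}{46} - \frac{3295}{3968} = - \frac{4387017}{91264}$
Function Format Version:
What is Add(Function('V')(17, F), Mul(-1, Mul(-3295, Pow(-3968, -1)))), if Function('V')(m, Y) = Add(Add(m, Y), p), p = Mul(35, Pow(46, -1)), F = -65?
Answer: Rational(-4387017, 91264) ≈ -48.070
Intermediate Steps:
p = Rational(35, 46) (p = Mul(35, Rational(1, 46)) = Rational(35, 46) ≈ 0.76087)
Function('V')(m, Y) = Add(Rational(35, 46), Y, m) (Function('V')(m, Y) = Add(Add(m, Y), Rational(35, 46)) = Add(Add(Y, m), Rational(35, 46)) = Add(Rational(35, 46), Y, m))
Add(Function('V')(17, F), Mul(-1, Mul(-3295, Pow(-3968, -1)))) = Add(Add(Rational(35, 46), -65, 17), Mul(-1, Mul(-3295, Pow(-3968, -1)))) = Add(Rational(-2173, 46), Mul(-1, Mul(-3295, Rational(-1, 3968)))) = Add(Rational(-2173, 46), Mul(-1, Rational(3295, 3968))) = Add(Rational(-2173, 46), Rational(-3295, 3968)) = Rational(-4387017, 91264)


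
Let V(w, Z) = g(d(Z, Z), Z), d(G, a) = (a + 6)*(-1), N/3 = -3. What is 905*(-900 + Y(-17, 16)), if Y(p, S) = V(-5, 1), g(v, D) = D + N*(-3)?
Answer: -789160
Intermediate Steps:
N = -9 (N = 3*(-3) = -9)
d(G, a) = -6 - a (d(G, a) = (6 + a)*(-1) = -6 - a)
g(v, D) = 27 + D (g(v, D) = D - 9*(-3) = D + 27 = 27 + D)
V(w, Z) = 27 + Z
Y(p, S) = 28 (Y(p, S) = 27 + 1 = 28)
905*(-900 + Y(-17, 16)) = 905*(-900 + 28) = 905*(-872) = -789160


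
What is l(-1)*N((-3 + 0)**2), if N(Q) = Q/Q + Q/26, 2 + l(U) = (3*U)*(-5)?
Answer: 35/2 ≈ 17.500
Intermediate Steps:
l(U) = -2 - 15*U (l(U) = -2 + (3*U)*(-5) = -2 - 15*U)
N(Q) = 1 + Q/26 (N(Q) = 1 + Q*(1/26) = 1 + Q/26)
l(-1)*N((-3 + 0)**2) = (-2 - 15*(-1))*(1 + (-3 + 0)**2/26) = (-2 + 15)*(1 + (1/26)*(-3)**2) = 13*(1 + (1/26)*9) = 13*(1 + 9/26) = 13*(35/26) = 35/2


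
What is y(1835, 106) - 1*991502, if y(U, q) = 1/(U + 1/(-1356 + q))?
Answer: -2274256719748/2293749 ≈ -9.9150e+5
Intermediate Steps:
y(1835, 106) - 1*991502 = (-1356 + 106)/(1 - 1356*1835 + 1835*106) - 1*991502 = -1250/(1 - 2488260 + 194510) - 991502 = -1250/(-2293749) - 991502 = -1/2293749*(-1250) - 991502 = 1250/2293749 - 991502 = -2274256719748/2293749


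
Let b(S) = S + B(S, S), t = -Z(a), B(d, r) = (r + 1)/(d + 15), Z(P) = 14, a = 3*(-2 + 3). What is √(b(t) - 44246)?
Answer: I*√44273 ≈ 210.41*I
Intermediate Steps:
a = 3 (a = 3*1 = 3)
B(d, r) = (1 + r)/(15 + d)
t = -14 (t = -1*14 = -14)
b(S) = S + (1 + S)/(15 + S)
√(b(t) - 44246) = √((1 - 14 - 14*(15 - 14))/(15 - 14) - 44246) = √((1 - 14 - 14*1)/1 - 44246) = √(1*(1 - 14 - 14) - 44246) = √(1*(-27) - 44246) = √(-27 - 44246) = √(-44273) = I*√44273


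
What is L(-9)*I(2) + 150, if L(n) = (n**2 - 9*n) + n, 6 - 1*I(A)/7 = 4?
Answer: 2292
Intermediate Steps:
I(A) = 14 (I(A) = 42 - 7*4 = 42 - 28 = 14)
L(n) = n**2 - 8*n
L(-9)*I(2) + 150 = -9*(-8 - 9)*14 + 150 = -9*(-17)*14 + 150 = 153*14 + 150 = 2142 + 150 = 2292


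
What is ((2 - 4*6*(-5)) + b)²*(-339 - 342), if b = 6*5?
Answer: -15733824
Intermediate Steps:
b = 30
((2 - 4*6*(-5)) + b)²*(-339 - 342) = ((2 - 4*6*(-5)) + 30)²*(-339 - 342) = ((2 - 24*(-5)) + 30)²*(-681) = ((2 + 120) + 30)²*(-681) = (122 + 30)²*(-681) = 152²*(-681) = 23104*(-681) = -15733824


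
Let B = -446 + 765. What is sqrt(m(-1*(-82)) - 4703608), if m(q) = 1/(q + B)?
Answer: I*sqrt(756344869607)/401 ≈ 2168.8*I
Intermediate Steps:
B = 319
m(q) = 1/(319 + q) (m(q) = 1/(q + 319) = 1/(319 + q))
sqrt(m(-1*(-82)) - 4703608) = sqrt(1/(319 - 1*(-82)) - 4703608) = sqrt(1/(319 + 82) - 4703608) = sqrt(1/401 - 4703608) = sqrt(-1886146807/401) = I*sqrt(756344869607)/401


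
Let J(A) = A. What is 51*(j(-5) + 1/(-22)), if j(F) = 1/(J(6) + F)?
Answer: 1071/22 ≈ 48.682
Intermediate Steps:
j(F) = 1/(6 + F)
51*(j(-5) + 1/(-22)) = 51*(1/(6 - 5) + 1/(-22)) = 51*(1/1 - 1/22) = 51*(1 - 1/22) = 51*(21/22) = 1071/22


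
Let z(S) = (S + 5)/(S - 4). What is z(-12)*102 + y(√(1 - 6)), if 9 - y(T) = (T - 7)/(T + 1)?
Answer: 1295/24 - 4*I*√5/3 ≈ 53.958 - 2.9814*I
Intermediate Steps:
z(S) = (5 + S)/(-4 + S)
y(T) = 9 - (-7 + T)/(1 + T) (y(T) = 9 - (T - 7)/(T + 1) = 9 - (-7 + T)/(1 + T))
z(-12)*102 + y(√(1 - 6)) = ((5 - 12)/(-4 - 12))*102 + 8*(2 + √(1 - 6))/(1 + √(1 - 6)) = (-7/(-16))*102 + 8*(2 + √(-5))/(1 + √(-5)) = -1/16*(-7)*102 + 8*(2 + I*√5)/(1 + I*√5) = (7/16)*102 + 8*(2 + I*√5)/(1 + I*√5) = 357/8 + 8*(2 + I*√5)/(1 + I*√5)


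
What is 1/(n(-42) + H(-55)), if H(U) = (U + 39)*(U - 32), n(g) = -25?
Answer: 1/1367 ≈ 0.00073153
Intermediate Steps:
H(U) = (-32 + U)*(39 + U) (H(U) = (39 + U)*(-32 + U) = (-32 + U)*(39 + U))
1/(n(-42) + H(-55)) = 1/(-25 + (-1248 + (-55)² + 7*(-55))) = 1/(-25 + (-1248 + 3025 - 385)) = 1/(-25 + 1392) = 1/1367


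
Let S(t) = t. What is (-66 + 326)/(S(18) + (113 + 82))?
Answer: 260/213 ≈ 1.2207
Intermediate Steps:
(-66 + 326)/(S(18) + (113 + 82)) = (-66 + 326)/(18 + (113 + 82)) = 260/(18 + 195) = 260/213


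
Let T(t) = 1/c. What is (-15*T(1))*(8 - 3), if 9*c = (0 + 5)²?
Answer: -27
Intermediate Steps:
c = 25/9 (c = (0 + 5)²/9 = (⅑)*5² = (⅑)*25 = 25/9 ≈ 2.7778)
T(t) = 9/25 (T(t) = 1/(25/9) = 9/25)
(-15*T(1))*(8 - 3) = (-15*9/25)*(8 - 3) = -27/5*5 = -27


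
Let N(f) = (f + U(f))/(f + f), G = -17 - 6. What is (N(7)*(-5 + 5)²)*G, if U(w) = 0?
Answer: 0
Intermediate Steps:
G = -23
N(f) = ½ (N(f) = (f + 0)/(f + f) = f/((2*f)) = f*(1/(2*f)) = ½)
(N(7)*(-5 + 5)²)*G = ((-5 + 5)²/2)*(-23) = ((½)*0²)*(-23) = ((½)*0)*(-23) = 0*(-23) = 0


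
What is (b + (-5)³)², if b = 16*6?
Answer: 841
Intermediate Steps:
b = 96
(b + (-5)³)² = (96 + (-5)³)² = (96 - 125)² = (-29)² = 841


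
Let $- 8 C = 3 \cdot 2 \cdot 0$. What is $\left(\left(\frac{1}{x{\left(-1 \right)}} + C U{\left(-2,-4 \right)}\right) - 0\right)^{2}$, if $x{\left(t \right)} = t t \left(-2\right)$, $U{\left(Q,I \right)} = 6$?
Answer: $\frac{1}{4} \approx 0.25$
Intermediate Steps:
$C = 0$ ($C = - \frac{3 \cdot 2 \cdot 0}{8} = - \frac{6 \cdot 0}{8} = \left(- \frac{1}{8}\right) 0 = 0$)
$x{\left(t \right)} = - 2 t^{2}$ ($x{\left(t \right)} = t^{2} \left(-2\right) = - 2 t^{2}$)
$\left(\left(\frac{1}{x{\left(-1 \right)}} + C U{\left(-2,-4 \right)}\right) - 0\right)^{2} = \left(\left(\frac{1}{\left(-2\right) \left(-1\right)^{2}} + 0 \cdot 6\right) - 0\right)^{2} = \left(\left(\frac{1}{\left(-2\right) 1} + 0\right) + 0\right)^{2} = \left(\left(\frac{1}{-2} + 0\right) + 0\right)^{2} = \left(\left(- \frac{1}{2} + 0\right) + 0\right)^{2} = \left(- \frac{1}{2} + 0\right)^{2} = \left(- \frac{1}{2}\right)^{2} = \frac{1}{4}$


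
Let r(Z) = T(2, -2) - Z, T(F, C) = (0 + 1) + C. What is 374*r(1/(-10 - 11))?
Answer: -7480/21 ≈ -356.19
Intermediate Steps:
T(F, C) = 1 + C
r(Z) = -1 - Z (r(Z) = (1 - 2) - Z = -1 - Z)
374*r(1/(-10 - 11)) = 374*(-1 - 1/(-10 - 11)) = 374*(-1 - 1/(-21)) = 374*(-1 - 1*(-1/21)) = 374*(-1 + 1/21) = 374*(-20/21) = -7480/21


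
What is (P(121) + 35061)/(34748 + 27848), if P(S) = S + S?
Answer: 35303/62596 ≈ 0.56398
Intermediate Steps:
P(S) = 2*S
(P(121) + 35061)/(34748 + 27848) = (2*121 + 35061)/(34748 + 27848) = (242 + 35061)/62596 = 35303*(1/62596) = 35303/62596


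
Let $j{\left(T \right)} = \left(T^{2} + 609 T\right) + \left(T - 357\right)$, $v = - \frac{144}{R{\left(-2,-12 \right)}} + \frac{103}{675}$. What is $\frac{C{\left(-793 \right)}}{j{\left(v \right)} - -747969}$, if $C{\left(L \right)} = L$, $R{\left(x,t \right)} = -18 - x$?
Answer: $- \frac{361310625}{343212676684} \approx -0.0010527$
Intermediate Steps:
$v = \frac{6178}{675}$ ($v = - \frac{144}{-18 - -2} + \frac{103}{675} = - \frac{144}{-18 + 2} + 103 \cdot \frac{1}{675} = - \frac{144}{-16} + \frac{103}{675} = \left(-144\right) \left(- \frac{1}{16}\right) + \frac{103}{675} = 9 + \frac{103}{675} = \frac{6178}{675} \approx 9.1526$)
$j{\left(T \right)} = -357 + T^{2} + 610 T$ ($j{\left(T \right)} = \left(T^{2} + 609 T\right) + \left(-357 + T\right) = -357 + T^{2} + 610 T$)
$\frac{C{\left(-793 \right)}}{j{\left(v \right)} - -747969} = - \frac{793}{\left(-357 + \left(\frac{6178}{675}\right)^{2} + 610 \cdot \frac{6178}{675}\right) - -747969} = - \frac{793}{\left(-357 + \frac{38167684}{455625} + \frac{753716}{135}\right) + 747969} = - \frac{793}{\frac{2419301059}{455625} + 747969} = - \frac{793}{\frac{343212676684}{455625}} = \left(-793\right) \frac{455625}{343212676684} = - \frac{361310625}{343212676684}$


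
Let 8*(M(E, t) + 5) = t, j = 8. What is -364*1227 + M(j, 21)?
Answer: -3573043/8 ≈ -4.4663e+5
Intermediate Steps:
M(E, t) = -5 + t/8
-364*1227 + M(j, 21) = -364*1227 + (-5 + (⅛)*21) = -446628 + (-5 + 21/8) = -446628 - 19/8 = -3573043/8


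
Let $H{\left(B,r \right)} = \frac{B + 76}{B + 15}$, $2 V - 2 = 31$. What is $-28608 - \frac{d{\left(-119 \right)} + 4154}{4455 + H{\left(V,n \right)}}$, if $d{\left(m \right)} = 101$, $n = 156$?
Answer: $- \frac{1606964973}{56170} \approx -28609.0$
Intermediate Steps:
$V = \frac{33}{2}$ ($V = 1 + \frac{1}{2} \cdot 31 = 1 + \frac{31}{2} = \frac{33}{2} \approx 16.5$)
$H{\left(B,r \right)} = \frac{76 + B}{15 + B}$
$-28608 - \frac{d{\left(-119 \right)} + 4154}{4455 + H{\left(V,n \right)}} = -28608 - \frac{101 + 4154}{4455 + \frac{76 + \frac{33}{2}}{15 + \frac{33}{2}}} = -28608 - \frac{4255}{4455 + \frac{1}{\frac{63}{2}} \cdot \frac{185}{2}} = -28608 - \frac{4255}{4455 + \frac{2}{63} \cdot \frac{185}{2}} = -28608 - \frac{4255}{4455 + \frac{185}{63}} = -28608 - \frac{4255}{\frac{280850}{63}} = -28608 - 4255 \cdot \frac{63}{280850} = -28608 - \frac{53613}{56170} = - \frac{1606964973}{56170}$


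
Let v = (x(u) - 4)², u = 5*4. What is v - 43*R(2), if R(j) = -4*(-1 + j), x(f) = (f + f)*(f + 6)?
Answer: 1073468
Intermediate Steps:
u = 20
x(f) = 2*f*(6 + f) (x(f) = (2*f)*(6 + f) = 2*f*(6 + f))
R(j) = 4 - 4*j
v = 1073296 (v = (2*20*(6 + 20) - 4)² = (2*20*26 - 4)² = (1040 - 4)² = 1036² = 1073296)
v - 43*R(2) = 1073296 - 43*(4 - 4*2) = 1073296 - 43*(4 - 8) = 1073296 - 43*(-4) = 1073296 + 172 = 1073468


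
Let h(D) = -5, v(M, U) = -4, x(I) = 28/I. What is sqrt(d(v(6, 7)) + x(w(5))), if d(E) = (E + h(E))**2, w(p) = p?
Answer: sqrt(2165)/5 ≈ 9.3059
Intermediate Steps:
d(E) = (-5 + E)**2 (d(E) = (E - 5)**2 = (-5 + E)**2)
sqrt(d(v(6, 7)) + x(w(5))) = sqrt((-5 - 4)**2 + 28/5) = sqrt((-9)**2 + 28*(1/5)) = sqrt(81 + 28/5) = sqrt(433/5) = sqrt(2165)/5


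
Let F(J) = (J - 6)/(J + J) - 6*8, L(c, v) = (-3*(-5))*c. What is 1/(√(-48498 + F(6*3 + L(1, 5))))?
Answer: -I*√2610674/356001 ≈ -0.0045386*I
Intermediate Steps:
L(c, v) = 15*c
F(J) = -48 + (-6 + J)/(2*J) (F(J) = (-6 + J)/((2*J)) - 48 = (-6 + J)*(1/(2*J)) - 48 = (-6 + J)/(2*J) - 48 = -48 + (-6 + J)/(2*J))
1/(√(-48498 + F(6*3 + L(1, 5)))) = 1/(√(-48498 + (-95/2 - 3/(6*3 + 15*1)))) = 1/(√(-48498 + (-95/2 - 3/(18 + 15)))) = 1/(√(-48498 + (-95/2 - 3/33))) = 1/(√(-48498 + (-95/2 - 3*1/33))) = 1/(√(-48498 + (-95/2 - 1/11))) = 1/(√(-48498 - 1047/22)) = 1/(√(-1068003/22)) = 1/(3*I*√2610674/22) = -I*√2610674/356001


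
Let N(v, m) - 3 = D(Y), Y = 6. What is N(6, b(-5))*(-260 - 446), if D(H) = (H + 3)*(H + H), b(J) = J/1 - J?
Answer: -78366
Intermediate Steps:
b(J) = 0 (b(J) = J*1 - J = J - J = 0)
D(H) = 2*H*(3 + H) (D(H) = (3 + H)*(2*H) = 2*H*(3 + H))
N(v, m) = 111 (N(v, m) = 3 + 2*6*(3 + 6) = 3 + 2*6*9 = 3 + 108 = 111)
N(6, b(-5))*(-260 - 446) = 111*(-260 - 446) = 111*(-706) = -78366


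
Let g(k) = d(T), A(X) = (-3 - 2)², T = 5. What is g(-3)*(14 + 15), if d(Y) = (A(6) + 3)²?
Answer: 22736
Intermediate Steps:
A(X) = 25 (A(X) = (-5)² = 25)
d(Y) = 784 (d(Y) = (25 + 3)² = 28² = 784)
g(k) = 784
g(-3)*(14 + 15) = 784*(14 + 15) = 784*29 = 22736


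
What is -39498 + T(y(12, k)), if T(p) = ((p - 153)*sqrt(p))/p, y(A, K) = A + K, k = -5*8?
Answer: -39498 + 181*I*sqrt(7)/14 ≈ -39498.0 + 34.206*I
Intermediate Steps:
k = -40
T(p) = (-153 + p)/sqrt(p) (T(p) = ((-153 + p)*sqrt(p))/p = (sqrt(p)*(-153 + p))/p = (-153 + p)/sqrt(p))
-39498 + T(y(12, k)) = -39498 + (-153 + (12 - 40))/sqrt(12 - 40) = -39498 + (-153 - 28)/sqrt(-28) = -39498 - I*sqrt(7)/14*(-181) = -39498 + 181*I*sqrt(7)/14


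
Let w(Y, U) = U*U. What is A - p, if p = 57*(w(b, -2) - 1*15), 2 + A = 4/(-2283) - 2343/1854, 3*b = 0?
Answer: 293341085/470298 ≈ 623.73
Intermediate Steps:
b = 0 (b = (⅓)*0 = 0)
w(Y, U) = U²
A = -1535761/470298 (A = -2 + (4/(-2283) - 2343/1854) = -2 + (4*(-1/2283) - 2343*1/1854) = -2 + (-4/2283 - 781/618) = -2 - 595165/470298 = -1535761/470298 ≈ -3.2655)
p = -627 (p = 57*((-2)² - 1*15) = 57*(4 - 15) = 57*(-11) = -627)
A - p = -1535761/470298 - 1*(-627) = -1535761/470298 + 627 = 293341085/470298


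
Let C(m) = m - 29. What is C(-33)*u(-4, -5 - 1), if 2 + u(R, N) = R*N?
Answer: -1364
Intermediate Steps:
u(R, N) = -2 + N*R (u(R, N) = -2 + R*N = -2 + N*R)
C(m) = -29 + m
C(-33)*u(-4, -5 - 1) = (-29 - 33)*(-2 + (-5 - 1)*(-4)) = -62*(-2 - 6*(-4)) = -62*(-2 + 24) = -62*22 = -1364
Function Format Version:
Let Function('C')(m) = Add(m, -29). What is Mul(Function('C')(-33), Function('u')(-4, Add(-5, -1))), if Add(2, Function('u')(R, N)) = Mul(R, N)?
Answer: -1364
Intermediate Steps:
Function('u')(R, N) = Add(-2, Mul(N, R)) (Function('u')(R, N) = Add(-2, Mul(R, N)) = Add(-2, Mul(N, R)))
Function('C')(m) = Add(-29, m)
Mul(Function('C')(-33), Function('u')(-4, Add(-5, -1))) = Mul(Add(-29, -33), Add(-2, Mul(Add(-5, -1), -4))) = Mul(-62, Add(-2, Mul(-6, -4))) = Mul(-62, Add(-2, 24)) = Mul(-62, 22) = -1364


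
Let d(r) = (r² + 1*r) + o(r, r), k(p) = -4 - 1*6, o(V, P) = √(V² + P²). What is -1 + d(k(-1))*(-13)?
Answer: -1171 - 130*√2 ≈ -1354.8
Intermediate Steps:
o(V, P) = √(P² + V²)
k(p) = -10 (k(p) = -4 - 6 = -10)
d(r) = r + r² + √2*√(r²) (d(r) = (r² + 1*r) + √(r² + r²) = (r² + r) + √(2*r²) = (r + r²) + √2*√(r²) = r + r² + √2*√(r²))
-1 + d(k(-1))*(-13) = -1 + (-10 + (-10)² + √2*√((-10)²))*(-13) = -1 + (-10 + 100 + √2*√100)*(-13) = -1 + (-10 + 100 + √2*10)*(-13) = -1 + (-10 + 100 + 10*√2)*(-13) = -1 + (90 + 10*√2)*(-13) = -1 + (-1170 - 130*√2) = -1171 - 130*√2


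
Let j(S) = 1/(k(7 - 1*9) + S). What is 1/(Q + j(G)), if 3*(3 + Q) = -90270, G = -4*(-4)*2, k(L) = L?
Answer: -30/902789 ≈ -3.3230e-5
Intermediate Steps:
G = 32 (G = 16*2 = 32)
Q = -30093 (Q = -3 + (⅓)*(-90270) = -3 - 30090 = -30093)
j(S) = 1/(-2 + S) (j(S) = 1/((7 - 1*9) + S) = 1/((7 - 9) + S) = 1/(-2 + S))
1/(Q + j(G)) = 1/(-30093 + 1/(-2 + 32)) = 1/(-30093 + 1/30) = 1/(-902789/30) = -30/902789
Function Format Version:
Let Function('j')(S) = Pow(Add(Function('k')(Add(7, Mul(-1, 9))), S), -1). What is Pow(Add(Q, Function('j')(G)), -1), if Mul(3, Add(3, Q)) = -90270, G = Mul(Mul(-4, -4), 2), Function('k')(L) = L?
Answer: Rational(-30, 902789) ≈ -3.3230e-5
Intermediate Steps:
G = 32 (G = Mul(16, 2) = 32)
Q = -30093 (Q = Add(-3, Mul(Rational(1, 3), -90270)) = Add(-3, -30090) = -30093)
Function('j')(S) = Pow(Add(-2, S), -1) (Function('j')(S) = Pow(Add(Add(7, Mul(-1, 9)), S), -1) = Pow(Add(Add(7, -9), S), -1) = Pow(Add(-2, S), -1))
Pow(Add(Q, Function('j')(G)), -1) = Pow(Add(-30093, Pow(Add(-2, 32), -1)), -1) = Pow(Add(-30093, Pow(30, -1)), -1) = Pow(Add(-30093, Rational(1, 30)), -1) = Pow(Rational(-902789, 30), -1) = Rational(-30, 902789)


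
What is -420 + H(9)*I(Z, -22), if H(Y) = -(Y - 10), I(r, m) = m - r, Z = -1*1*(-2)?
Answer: -444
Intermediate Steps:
Z = 2 (Z = -1*(-2) = 2)
H(Y) = 10 - Y (H(Y) = -(-10 + Y) = 10 - Y)
-420 + H(9)*I(Z, -22) = -420 + (10 - 1*9)*(-22 - 1*2) = -420 + (10 - 9)*(-22 - 2) = -420 + 1*(-24) = -420 - 24 = -444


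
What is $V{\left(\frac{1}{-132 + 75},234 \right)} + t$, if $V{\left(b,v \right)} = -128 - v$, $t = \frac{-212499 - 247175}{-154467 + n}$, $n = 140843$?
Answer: $- \frac{2236107}{6812} \approx -328.26$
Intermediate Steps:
$t = \frac{229837}{6812}$ ($t = \frac{-212499 - 247175}{-154467 + 140843} = - \frac{459674}{-13624} = \left(-459674\right) \left(- \frac{1}{13624}\right) = \frac{229837}{6812} \approx 33.74$)
$V{\left(\frac{1}{-132 + 75},234 \right)} + t = \left(-128 - 234\right) + \frac{229837}{6812} = -362 + \frac{229837}{6812} = - \frac{2236107}{6812}$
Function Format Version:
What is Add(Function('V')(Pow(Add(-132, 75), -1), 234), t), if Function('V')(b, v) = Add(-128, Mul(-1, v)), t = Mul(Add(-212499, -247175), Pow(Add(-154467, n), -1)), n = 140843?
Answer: Rational(-2236107, 6812) ≈ -328.26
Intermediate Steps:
t = Rational(229837, 6812) (t = Mul(Add(-212499, -247175), Pow(Add(-154467, 140843), -1)) = Mul(-459674, Pow(-13624, -1)) = Mul(-459674, Rational(-1, 13624)) = Rational(229837, 6812) ≈ 33.740)
Add(Function('V')(Pow(Add(-132, 75), -1), 234), t) = Add(Add(-128, Mul(-1, 234)), Rational(229837, 6812)) = Add(Add(-128, -234), Rational(229837, 6812)) = Add(-362, Rational(229837, 6812)) = Rational(-2236107, 6812)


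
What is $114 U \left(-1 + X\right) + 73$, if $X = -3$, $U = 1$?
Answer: $-383$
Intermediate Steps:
$114 U \left(-1 + X\right) + 73 = 114 \cdot 1 \left(-1 - 3\right) + 73 = 114 \cdot 1 \left(-4\right) + 73 = 114 \left(-4\right) + 73 = -456 + 73 = -383$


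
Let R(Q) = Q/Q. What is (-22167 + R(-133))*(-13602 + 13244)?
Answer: 7935428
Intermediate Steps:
R(Q) = 1
(-22167 + R(-133))*(-13602 + 13244) = (-22167 + 1)*(-13602 + 13244) = -22166*(-358) = 7935428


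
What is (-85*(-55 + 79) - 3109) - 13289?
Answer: -18438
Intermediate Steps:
(-85*(-55 + 79) - 3109) - 13289 = (-85*24 - 3109) - 13289 = (-2040 - 3109) - 13289 = -5149 - 13289 = -18438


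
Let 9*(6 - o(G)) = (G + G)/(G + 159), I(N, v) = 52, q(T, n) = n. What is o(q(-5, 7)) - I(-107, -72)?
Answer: -34369/747 ≈ -46.009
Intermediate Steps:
o(G) = 6 - 2*G/(9*(159 + G)) (o(G) = 6 - (G + G)/(9*(G + 159)) = 6 - 2*G/(9*(159 + G)))
o(q(-5, 7)) - I(-107, -72) = 2*(4293 + 26*7)/(9*(159 + 7)) - 1*52 = (2/9)*(4293 + 182)/166 - 52 = (2/9)*(1/166)*4475 - 52 = 4475/747 - 52 = -34369/747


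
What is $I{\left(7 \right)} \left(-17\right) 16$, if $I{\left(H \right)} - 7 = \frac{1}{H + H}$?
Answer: $- \frac{13464}{7} \approx -1923.4$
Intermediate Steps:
$I{\left(H \right)} = 7 + \frac{1}{2 H}$ ($I{\left(H \right)} = 7 + \frac{1}{H + H} = 7 + \frac{1}{2 H}$)
$I{\left(7 \right)} \left(-17\right) 16 = \left(7 + \frac{1}{2 \cdot 7}\right) \left(-17\right) 16 = \left(7 + \frac{1}{2} \cdot \frac{1}{7}\right) \left(-17\right) 16 = \left(7 + \frac{1}{14}\right) \left(-17\right) 16 = \frac{99}{14} \left(-17\right) 16 = \left(- \frac{1683}{14}\right) 16 = - \frac{13464}{7}$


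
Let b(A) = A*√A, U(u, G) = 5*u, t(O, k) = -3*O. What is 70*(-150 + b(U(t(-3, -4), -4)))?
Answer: -10500 + 9450*√5 ≈ 10631.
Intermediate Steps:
b(A) = A^(3/2)
70*(-150 + b(U(t(-3, -4), -4))) = 70*(-150 + (5*(-3*(-3)))^(3/2)) = 70*(-150 + (5*9)^(3/2)) = 70*(-150 + 45^(3/2)) = 70*(-150 + 135*√5) = -10500 + 9450*√5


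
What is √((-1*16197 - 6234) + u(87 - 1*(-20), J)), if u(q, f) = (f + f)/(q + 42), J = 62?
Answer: I*√497972155/149 ≈ 149.77*I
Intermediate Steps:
u(q, f) = 2*f/(42 + q) (u(q, f) = (2*f)/(42 + q) = 2*f/(42 + q))
√((-1*16197 - 6234) + u(87 - 1*(-20), J)) = √((-1*16197 - 6234) + 2*62/(42 + (87 - 1*(-20)))) = √((-16197 - 6234) + 2*62/(42 + (87 + 20))) = √(-22431 + 2*62/(42 + 107)) = √(-22431 + 2*62/149) = √(-22431 + 2*62*(1/149)) = √(-22431 + 124/149) = √(-3342095/149) = I*√497972155/149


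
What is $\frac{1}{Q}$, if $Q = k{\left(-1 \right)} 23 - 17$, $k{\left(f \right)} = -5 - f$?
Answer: $- \frac{1}{109} \approx -0.0091743$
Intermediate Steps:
$Q = -109$ ($Q = \left(-5 - -1\right) 23 - 17 = \left(-5 + 1\right) 23 - 17 = \left(-4\right) 23 - 17 = -92 - 17 = -109$)
$\frac{1}{Q} = \frac{1}{-109} = - \frac{1}{109}$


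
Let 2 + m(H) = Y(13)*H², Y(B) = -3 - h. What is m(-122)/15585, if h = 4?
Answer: -6946/1039 ≈ -6.6853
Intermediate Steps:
Y(B) = -7 (Y(B) = -3 - 1*4 = -3 - 4 = -7)
m(H) = -2 - 7*H²
m(-122)/15585 = (-2 - 7*(-122)²)/15585 = (-2 - 7*14884)*(1/15585) = (-2 - 104188)*(1/15585) = -104190*1/15585 = -6946/1039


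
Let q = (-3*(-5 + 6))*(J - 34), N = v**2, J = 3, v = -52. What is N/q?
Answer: 2704/93 ≈ 29.075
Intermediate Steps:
N = 2704 (N = (-52)**2 = 2704)
q = 93 (q = (-3*(-5 + 6))*(3 - 34) = -3*1*(-31) = -3*(-31) = 93)
N/q = 2704/93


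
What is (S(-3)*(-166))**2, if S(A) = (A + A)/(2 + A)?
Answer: 992016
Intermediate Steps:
S(A) = 2*A/(2 + A) (S(A) = (2*A)/(2 + A) = 2*A/(2 + A))
(S(-3)*(-166))**2 = ((2*(-3)/(2 - 3))*(-166))**2 = ((2*(-3)/(-1))*(-166))**2 = ((2*(-3)*(-1))*(-166))**2 = (6*(-166))**2 = (-996)**2 = 992016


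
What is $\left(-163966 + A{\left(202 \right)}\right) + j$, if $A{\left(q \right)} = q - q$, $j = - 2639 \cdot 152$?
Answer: $-565094$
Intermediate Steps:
$j = -401128$ ($j = \left(-1\right) 401128 = -401128$)
$A{\left(q \right)} = 0$
$\left(-163966 + A{\left(202 \right)}\right) + j = \left(-163966 + 0\right) - 401128 = -163966 - 401128 = -565094$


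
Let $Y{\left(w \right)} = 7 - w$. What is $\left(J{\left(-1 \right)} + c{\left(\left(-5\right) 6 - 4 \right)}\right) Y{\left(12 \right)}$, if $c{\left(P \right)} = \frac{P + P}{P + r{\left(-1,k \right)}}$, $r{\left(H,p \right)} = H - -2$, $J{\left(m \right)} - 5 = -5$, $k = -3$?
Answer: $- \frac{340}{33} \approx -10.303$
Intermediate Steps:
$J{\left(m \right)} = 0$ ($J{\left(m \right)} = 5 - 5 = 0$)
$r{\left(H,p \right)} = 2 + H$ ($r{\left(H,p \right)} = H + 2 = 2 + H$)
$c{\left(P \right)} = \frac{2 P}{1 + P}$ ($c{\left(P \right)} = \frac{P + P}{P + \left(2 - 1\right)} = \frac{2 P}{P + 1} = \frac{2 P}{1 + P}$)
$\left(J{\left(-1 \right)} + c{\left(\left(-5\right) 6 - 4 \right)}\right) Y{\left(12 \right)} = \left(0 + \frac{2 \left(\left(-5\right) 6 - 4\right)}{1 - 34}\right) \left(7 - 12\right) = \left(0 + \frac{2 \left(-30 - 4\right)}{1 - 34}\right) \left(7 - 12\right) = \left(0 + 2 \left(-34\right) \frac{1}{1 - 34}\right) \left(-5\right) = \left(0 + 2 \left(-34\right) \frac{1}{-33}\right) \left(-5\right) = \left(0 + 2 \left(-34\right) \left(- \frac{1}{33}\right)\right) \left(-5\right) = \left(0 + \frac{68}{33}\right) \left(-5\right) = \frac{68}{33} \left(-5\right) = - \frac{340}{33}$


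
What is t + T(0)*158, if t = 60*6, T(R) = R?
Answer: 360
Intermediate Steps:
t = 360
t + T(0)*158 = 360 + 0*158 = 360 + 0 = 360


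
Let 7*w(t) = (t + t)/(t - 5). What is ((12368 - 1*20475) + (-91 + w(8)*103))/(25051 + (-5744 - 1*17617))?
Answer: -17051/3549 ≈ -4.8045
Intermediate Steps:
w(t) = 2*t/(7*(-5 + t)) (w(t) = ((t + t)/(t - 5))/7 = ((2*t)/(-5 + t))/7 = (2*t/(-5 + t))/7 = 2*t/(7*(-5 + t)))
((12368 - 1*20475) + (-91 + w(8)*103))/(25051 + (-5744 - 1*17617)) = ((12368 - 1*20475) + (-91 + ((2/7)*8/(-5 + 8))*103))/(25051 + (-5744 - 1*17617)) = ((12368 - 20475) + (-91 + ((2/7)*8/3)*103))/(25051 + (-5744 - 17617)) = (-8107 + (-91 + ((2/7)*8*(1/3))*103))/(25051 - 23361) = (-8107 + (-91 + (16/21)*103))/1690 = (-8107 + (-91 + 1648/21))*(1/1690) = (-8107 - 263/21)*(1/1690) = -170510/21*1/1690 = -17051/3549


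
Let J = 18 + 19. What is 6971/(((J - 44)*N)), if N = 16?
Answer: -6971/112 ≈ -62.241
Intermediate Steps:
J = 37
6971/(((J - 44)*N)) = 6971/(((37 - 44)*16)) = 6971/((-7*16)) = 6971/(-112) = 6971*(-1/112) = -6971/112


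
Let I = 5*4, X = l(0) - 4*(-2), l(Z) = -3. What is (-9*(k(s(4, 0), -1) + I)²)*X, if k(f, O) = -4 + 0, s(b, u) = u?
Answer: -11520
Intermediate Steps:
k(f, O) = -4
X = 5 (X = -3 - 4*(-2) = -3 + 8 = 5)
I = 20
(-9*(k(s(4, 0), -1) + I)²)*X = -9*(-4 + 20)²*5 = -9*16²*5 = -9*256*5 = -2304*5 = -11520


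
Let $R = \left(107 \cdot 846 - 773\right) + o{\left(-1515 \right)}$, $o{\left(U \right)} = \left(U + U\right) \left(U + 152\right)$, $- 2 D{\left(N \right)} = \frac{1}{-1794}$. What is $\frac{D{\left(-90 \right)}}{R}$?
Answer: $\frac{1}{15140064732} \approx 6.605 \cdot 10^{-11}$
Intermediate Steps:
$D{\left(N \right)} = \frac{1}{3588}$ ($D{\left(N \right)} = - \frac{1}{2 \left(-1794\right)} = \left(- \frac{1}{2}\right) \left(- \frac{1}{1794}\right) = \frac{1}{3588}$)
$o{\left(U \right)} = 2 U \left(152 + U\right)$
$R = 4219639$ ($R = \left(107 \cdot 846 - 773\right) + 2 \left(-1515\right) \left(152 - 1515\right) = \left(90522 - 773\right) + 2 \left(-1515\right) \left(-1363\right) = 89749 + 4129890 = 4219639$)
$\frac{D{\left(-90 \right)}}{R} = \frac{1}{3588 \cdot 4219639} = \frac{1}{3588} \cdot \frac{1}{4219639} = \frac{1}{15140064732}$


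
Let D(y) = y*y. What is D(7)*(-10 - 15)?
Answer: -1225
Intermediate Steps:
D(y) = y²
D(7)*(-10 - 15) = 7²*(-10 - 15) = 49*(-25) = -1225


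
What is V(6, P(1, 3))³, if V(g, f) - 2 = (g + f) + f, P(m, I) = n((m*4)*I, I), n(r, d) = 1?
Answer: 1000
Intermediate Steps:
P(m, I) = 1
V(g, f) = 2 + g + 2*f (V(g, f) = 2 + ((g + f) + f) = 2 + ((f + g) + f) = 2 + (g + 2*f) = 2 + g + 2*f)
V(6, P(1, 3))³ = (2 + 6 + 2*1)³ = (2 + 6 + 2)³ = 10³ = 1000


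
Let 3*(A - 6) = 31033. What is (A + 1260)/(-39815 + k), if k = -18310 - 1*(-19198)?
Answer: -34831/116781 ≈ -0.29826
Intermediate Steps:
k = 888 (k = -18310 + 19198 = 888)
A = 31051/3 (A = 6 + (⅓)*31033 = 6 + 31033/3 = 31051/3 ≈ 10350.)
(A + 1260)/(-39815 + k) = (31051/3 + 1260)/(-39815 + 888) = (34831/3)/(-38927) = (34831/3)*(-1/38927) = -34831/116781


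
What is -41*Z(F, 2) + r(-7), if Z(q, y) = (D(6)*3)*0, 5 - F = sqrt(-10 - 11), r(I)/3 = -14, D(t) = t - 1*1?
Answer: -42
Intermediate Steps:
D(t) = -1 + t (D(t) = t - 1 = -1 + t)
r(I) = -42 (r(I) = 3*(-14) = -42)
F = 5 - I*sqrt(21) (F = 5 - sqrt(-10 - 11) = 5 - sqrt(-21) = 5 - I*sqrt(21) ≈ 5.0 - 4.5826*I)
Z(q, y) = 0 (Z(q, y) = ((-1 + 6)*3)*0 = (5*3)*0 = 15*0 = 0)
-41*Z(F, 2) + r(-7) = -41*0 - 42 = 0 - 42 = -42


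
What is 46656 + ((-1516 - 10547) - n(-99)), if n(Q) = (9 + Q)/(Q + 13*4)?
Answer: 1625781/47 ≈ 34591.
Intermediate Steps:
n(Q) = (9 + Q)/(52 + Q) (n(Q) = (9 + Q)/(Q + 52) = (9 + Q)/(52 + Q))
46656 + ((-1516 - 10547) - n(-99)) = 46656 + ((-1516 - 10547) - (9 - 99)/(52 - 99)) = 46656 + (-12063 - (-90)/(-47)) = 46656 + (-12063 - (-1)*(-90)/47) = 46656 + (-12063 - 1*90/47) = 46656 + (-12063 - 90/47) = 46656 - 567051/47 = 1625781/47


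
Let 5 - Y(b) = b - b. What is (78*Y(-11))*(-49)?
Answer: -19110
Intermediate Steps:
Y(b) = 5 (Y(b) = 5 - (b - b) = 5 - 1*0 = 5 + 0 = 5)
(78*Y(-11))*(-49) = (78*5)*(-49) = 390*(-49) = -19110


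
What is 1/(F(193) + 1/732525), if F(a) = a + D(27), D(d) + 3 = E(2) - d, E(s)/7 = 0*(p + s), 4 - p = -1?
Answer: 732525/119401576 ≈ 0.0061350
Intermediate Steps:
p = 5 (p = 4 - 1*(-1) = 4 + 1 = 5)
E(s) = 0 (E(s) = 7*(0*(5 + s)) = 7*0 = 0)
D(d) = -3 - d (D(d) = -3 + (0 - d) = -3 - d)
F(a) = -30 + a (F(a) = a + (-3 - 1*27) = a + (-3 - 27) = a - 30 = -30 + a)
1/(F(193) + 1/732525) = 1/((-30 + 193) + 1/732525) = 1/(163 + 1/732525) = 1/(119401576/732525) = 732525/119401576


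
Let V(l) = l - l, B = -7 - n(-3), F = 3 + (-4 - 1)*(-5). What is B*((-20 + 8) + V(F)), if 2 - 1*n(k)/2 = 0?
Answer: 132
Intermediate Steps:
n(k) = 4 (n(k) = 4 - 2*0 = 4 + 0 = 4)
F = 28 (F = 3 - 5*(-5) = 3 + 25 = 28)
B = -11 (B = -7 - 1*4 = -7 - 4 = -11)
V(l) = 0
B*((-20 + 8) + V(F)) = -11*((-20 + 8) + 0) = -11*(-12 + 0) = -11*(-12) = 132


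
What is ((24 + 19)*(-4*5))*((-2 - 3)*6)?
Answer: 25800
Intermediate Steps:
((24 + 19)*(-4*5))*((-2 - 3)*6) = (43*(-20))*(-5*6) = -860*(-30) = 25800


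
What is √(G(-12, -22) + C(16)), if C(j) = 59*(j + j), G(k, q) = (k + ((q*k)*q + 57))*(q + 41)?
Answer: I*√107609 ≈ 328.04*I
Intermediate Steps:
G(k, q) = (41 + q)*(57 + k + k*q²) (G(k, q) = (k + ((k*q)*q + 57))*(41 + q) = (k + (k*q² + 57))*(41 + q) = (k + (57 + k*q²))*(41 + q) = (57 + k + k*q²)*(41 + q) = (41 + q)*(57 + k + k*q²))
C(j) = 118*j (C(j) = 59*(2*j) = 118*j)
√(G(-12, -22) + C(16)) = √((2337 + 41*(-12) + 57*(-22) - 12*(-22) - 12*(-22)³ + 41*(-12)*(-22)²) + 118*16) = √((2337 - 492 - 1254 + 264 - 12*(-10648) + 41*(-12)*484) + 1888) = √((2337 - 492 - 1254 + 264 + 127776 - 238128) + 1888) = √(-109497 + 1888) = √(-107609) = I*√107609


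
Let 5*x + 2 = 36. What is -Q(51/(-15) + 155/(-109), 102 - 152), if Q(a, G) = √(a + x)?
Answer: -7*√11990/545 ≈ -1.4064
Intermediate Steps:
x = 34/5 (x = -⅖ + (⅕)*36 = -⅖ + 36/5 = 34/5 ≈ 6.8000)
Q(a, G) = √(34/5 + a) (Q(a, G) = √(a + 34/5) = √(34/5 + a))
-Q(51/(-15) + 155/(-109), 102 - 152) = -√(170 + 25*(51/(-15) + 155/(-109)))/5 = -√(170 + 25*(51*(-1/15) + 155*(-1/109)))/5 = -√(170 + 25*(-17/5 - 155/109))/5 = -√(170 + 25*(-2628/545))/5 = -√(170 - 13140/109)/5 = -√(5390/109)/5 = -7*√11990/109/5 = -7*√11990/545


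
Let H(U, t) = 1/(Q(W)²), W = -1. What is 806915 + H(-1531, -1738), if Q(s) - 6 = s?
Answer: 20172876/25 ≈ 8.0692e+5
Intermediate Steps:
Q(s) = 6 + s
H(U, t) = 1/25 (H(U, t) = 1/((6 - 1)²) = 1/(5²) = 1/25)
806915 + H(-1531, -1738) = 806915 + 1/25 = 20172876/25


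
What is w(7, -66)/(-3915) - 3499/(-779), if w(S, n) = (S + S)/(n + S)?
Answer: 808227421/179937315 ≈ 4.4917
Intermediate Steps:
w(S, n) = 2*S/(S + n) (w(S, n) = (2*S)/(S + n) = 2*S/(S + n))
w(7, -66)/(-3915) - 3499/(-779) = (2*7/(7 - 66))/(-3915) - 3499/(-779) = (2*7/(-59))*(-1/3915) - 3499*(-1/779) = (2*7*(-1/59))*(-1/3915) + 3499/779 = -14/59*(-1/3915) + 3499/779 = 14/230985 + 3499/779 = 808227421/179937315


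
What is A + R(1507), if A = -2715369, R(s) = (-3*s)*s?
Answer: -9528516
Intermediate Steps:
R(s) = -3*s²
A + R(1507) = -2715369 - 3*1507² = -2715369 - 3*2271049 = -2715369 - 6813147 = -9528516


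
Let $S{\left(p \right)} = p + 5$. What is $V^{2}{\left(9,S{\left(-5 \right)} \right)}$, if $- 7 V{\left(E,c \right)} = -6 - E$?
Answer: $\frac{225}{49} \approx 4.5918$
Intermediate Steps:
$S{\left(p \right)} = 5 + p$
$V{\left(E,c \right)} = \frac{6}{7} + \frac{E}{7}$ ($V{\left(E,c \right)} = - \frac{-6 - E}{7} = \frac{6}{7} + \frac{E}{7}$)
$V^{2}{\left(9,S{\left(-5 \right)} \right)} = \left(\frac{6}{7} + \frac{1}{7} \cdot 9\right)^{2} = \left(\frac{6}{7} + \frac{9}{7}\right)^{2} = \left(\frac{15}{7}\right)^{2} = \frac{225}{49}$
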